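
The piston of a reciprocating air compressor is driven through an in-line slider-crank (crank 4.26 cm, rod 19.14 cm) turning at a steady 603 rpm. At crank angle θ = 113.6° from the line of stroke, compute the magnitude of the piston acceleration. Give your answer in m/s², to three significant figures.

ω = 2π·603/60 = 63.15 rad/s
x(θ) = r cosθ + √(L² − r² sin²θ); with ω constant, a = ω²·d²x/dθ².
d²x/dθ² = −r cosθ − r²(cos2θ)/√u − r⁴ sin²2θ/(4u^{3/2}),  u = L² − r² sin²θ = 0.0351101 m².
Substituting r = 0.0426 m, L = 0.1914 m, θ = 113.6°: d²x/dθ² = +0.023568 m.
a = ω²·d²x/dθ² = (63.15)²·(+0.023568) = +93.975 m/s²;  |a| = 93.975 m/s².

94.0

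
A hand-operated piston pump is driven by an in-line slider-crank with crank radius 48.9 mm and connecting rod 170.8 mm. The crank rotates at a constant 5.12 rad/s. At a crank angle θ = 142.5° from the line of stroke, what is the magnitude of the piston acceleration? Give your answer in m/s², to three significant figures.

0.913

ω = 5.12 rad/s
x(θ) = r cosθ + √(L² − r² sin²θ); with ω constant, a = ω²·d²x/dθ².
d²x/dθ² = −r cosθ − r²(cos2θ)/√u − r⁴ sin²2θ/(4u^{3/2}),  u = L² − r² sin²θ = 0.0282865 m².
Substituting r = 0.0489 m, L = 0.1708 m, θ = 142.5°: d²x/dθ² = +0.034835 m.
a = ω²·d²x/dθ² = (5.12)²·(+0.034835) = +0.91317 m/s²;  |a| = 0.91317 m/s².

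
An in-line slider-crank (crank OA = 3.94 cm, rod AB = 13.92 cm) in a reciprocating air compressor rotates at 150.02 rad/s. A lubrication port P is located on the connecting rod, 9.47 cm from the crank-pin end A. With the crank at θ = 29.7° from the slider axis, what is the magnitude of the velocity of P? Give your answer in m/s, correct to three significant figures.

3.80

ω = 150 rad/s.  Crank-pin speed |V_A| = rω = 5.9108 m/s, perpendicular to OA.
Rod angle: sinφ = −(r/L) sinθ ⇒ φ = -8.062°; ω_rod = −rω cosθ/√(L²−r²sin²θ) = -37.252 rad/s.
V_P = V_A + ω_rod × AP, with AP = 0.0947 m along the rod.
Components: V_Px = −rω sinθ − a·ω_rod·sinφ = -3.4233 m/s;  V_Py = rω cosθ + a·ω_rod·cosφ = +1.6414 m/s.
|V_P| = √(V_Px² + V_Py²) = 3.7964 m/s.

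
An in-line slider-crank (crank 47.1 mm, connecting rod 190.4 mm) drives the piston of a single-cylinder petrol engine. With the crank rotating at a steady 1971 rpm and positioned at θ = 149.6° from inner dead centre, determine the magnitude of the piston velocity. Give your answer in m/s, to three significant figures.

3.86

ω = 2π·1971/60 = 206.4 rad/s
For an in-line slider-crank, x = r cosθ + √(L² − r² sin²θ), so v = −rω sinθ·[1 + r cosθ/√(L² − r² sin²θ)].
With r = 0.0471 m, L = 0.1904 m, θ = 149.6°: √(L² − r² sin²θ) = 0.1889 m.
v = −0.0471·206.4·0.50603·[1 + 0.0471·-0.86251/0.1889] = -3.8615 m/s.
|v| = 3.8615 m/s.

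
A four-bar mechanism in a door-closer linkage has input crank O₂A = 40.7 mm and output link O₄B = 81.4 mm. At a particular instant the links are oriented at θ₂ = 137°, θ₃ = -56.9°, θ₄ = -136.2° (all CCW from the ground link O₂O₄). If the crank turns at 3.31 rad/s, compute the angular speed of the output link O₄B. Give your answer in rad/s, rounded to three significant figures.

ω₂ = 3.31 rad/s
Differentiating the loop-closure r₂e^{iθ₂}+r₃e^{iθ₃}=r₁+r₄e^{iθ₄} gives r₂ω₂e^{iθ₂}+r₃ω₃e^{iθ₃}=r₄ω₄e^{iθ₄}.
Eliminating the other unknown: ω₄ = r₂ω₂ sin(θ₂−θ₃) / [r₄ sin(θ₄−θ₃)].
Numerator sine = -0.24023; denominator sine = -0.98261.
Result = 0.0407·3.31·(-0.24023) / (0.0814·(-0.98261)) = +0.40461 rad/s; magnitude 0.40461 rad/s.

0.405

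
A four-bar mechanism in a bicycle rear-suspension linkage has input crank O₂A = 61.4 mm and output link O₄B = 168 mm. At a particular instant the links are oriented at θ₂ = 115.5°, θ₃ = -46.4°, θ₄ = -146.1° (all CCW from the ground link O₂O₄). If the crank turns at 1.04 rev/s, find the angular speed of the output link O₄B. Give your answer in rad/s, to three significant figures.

ω₂ = 6.535 rad/s (from 1.04 rev/s).
Differentiating the loop-closure r₂e^{iθ₂}+r₃e^{iθ₃}=r₁+r₄e^{iθ₄} gives r₂ω₂e^{iθ₂}+r₃ω₃e^{iθ₃}=r₄ω₄e^{iθ₄}.
Eliminating the other unknown: ω₄ = r₂ω₂ sin(θ₂−θ₃) / [r₄ sin(θ₄−θ₃)].
Numerator sine = +0.31068; denominator sine = -0.98570.
Result = 0.0614·6.535·(+0.31068) / (0.168·(-0.98570)) = -0.75272 rad/s; magnitude 0.75272 rad/s.

0.753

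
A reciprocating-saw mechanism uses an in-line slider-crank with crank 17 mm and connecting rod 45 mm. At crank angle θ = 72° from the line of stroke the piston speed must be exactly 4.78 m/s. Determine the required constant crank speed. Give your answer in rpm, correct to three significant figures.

For an in-line slider-crank, |v_piston| = rω|sinθ|·[1 + r cosθ/√(L² − r² sin²θ)].
With r = 0.017 m, L = 0.045 m, θ = 72°: the bracketed kinematic factor |dx/dθ| = 0.01819 m.
ω = v/|dx/dθ| = 4.78/0.01819 = 262.78 rad/s.
N = 60ω/(2π) = 2509.3 rpm.

2510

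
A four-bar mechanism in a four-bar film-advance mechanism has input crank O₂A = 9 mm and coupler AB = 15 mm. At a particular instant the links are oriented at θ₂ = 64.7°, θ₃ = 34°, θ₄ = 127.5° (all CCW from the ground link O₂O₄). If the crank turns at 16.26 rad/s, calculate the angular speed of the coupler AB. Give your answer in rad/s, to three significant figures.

ω₂ = 16.26 rad/s
Differentiating the loop-closure r₂e^{iθ₂}+r₃e^{iθ₃}=r₁+r₄e^{iθ₄} gives r₂ω₂e^{iθ₂}+r₃ω₃e^{iθ₃}=r₄ω₄e^{iθ₄}.
Eliminating the other unknown: ω₃ = r₂ω₂ sin(θ₄−θ₂) / [r₃ sin(θ₃−θ₄)].
Numerator sine = +0.88942; denominator sine = -0.99813.
Result = 0.009·16.26·(+0.88942) / (0.015·(-0.99813)) = -8.6934 rad/s; magnitude 8.6934 rad/s.

8.69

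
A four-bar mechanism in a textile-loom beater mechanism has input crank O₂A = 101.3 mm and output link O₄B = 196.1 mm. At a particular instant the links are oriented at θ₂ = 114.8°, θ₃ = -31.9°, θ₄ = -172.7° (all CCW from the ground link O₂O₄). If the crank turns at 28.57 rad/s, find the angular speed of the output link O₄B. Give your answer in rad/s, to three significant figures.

12.8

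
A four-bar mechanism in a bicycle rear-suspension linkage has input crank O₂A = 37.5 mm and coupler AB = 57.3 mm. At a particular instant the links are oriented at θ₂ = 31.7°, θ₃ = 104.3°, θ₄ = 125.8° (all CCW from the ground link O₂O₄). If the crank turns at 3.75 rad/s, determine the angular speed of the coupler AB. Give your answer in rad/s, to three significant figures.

6.68

ω₂ = 3.75 rad/s
Differentiating the loop-closure r₂e^{iθ₂}+r₃e^{iθ₃}=r₁+r₄e^{iθ₄} gives r₂ω₂e^{iθ₂}+r₃ω₃e^{iθ₃}=r₄ω₄e^{iθ₄}.
Eliminating the other unknown: ω₃ = r₂ω₂ sin(θ₄−θ₂) / [r₃ sin(θ₃−θ₄)].
Numerator sine = +0.99744; denominator sine = -0.36650.
Result = 0.0375·3.75·(+0.99744) / (0.0573·(-0.36650)) = -6.6791 rad/s; magnitude 6.6791 rad/s.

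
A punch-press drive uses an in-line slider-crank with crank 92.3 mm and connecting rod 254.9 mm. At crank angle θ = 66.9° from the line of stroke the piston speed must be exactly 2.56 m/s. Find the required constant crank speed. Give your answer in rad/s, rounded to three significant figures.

For an in-line slider-crank, |v_piston| = rω|sinθ|·[1 + r cosθ/√(L² − r² sin²θ)].
With r = 0.0923 m, L = 0.2549 m, θ = 66.9°: the bracketed kinematic factor |dx/dθ| = 0.097691 m.
ω = v/|dx/dθ| = 2.56/0.097691 = 26.205 rad/s.

26.2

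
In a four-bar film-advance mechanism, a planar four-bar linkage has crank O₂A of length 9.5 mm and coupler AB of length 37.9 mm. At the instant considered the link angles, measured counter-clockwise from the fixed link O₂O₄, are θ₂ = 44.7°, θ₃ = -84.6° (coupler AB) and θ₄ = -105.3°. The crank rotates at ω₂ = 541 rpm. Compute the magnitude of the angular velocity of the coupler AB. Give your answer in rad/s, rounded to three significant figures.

ω₂ = 56.65 rad/s (from 541 rpm).
Differentiating the loop-closure r₂e^{iθ₂}+r₃e^{iθ₃}=r₁+r₄e^{iθ₄} gives r₂ω₂e^{iθ₂}+r₃ω₃e^{iθ₃}=r₄ω₄e^{iθ₄}.
Eliminating the other unknown: ω₃ = r₂ω₂ sin(θ₄−θ₂) / [r₃ sin(θ₃−θ₄)].
Numerator sine = -0.50000; denominator sine = +0.35347.
Result = 0.0095·56.65·(-0.50000) / (0.0379·(+0.35347)) = -20.087 rad/s; magnitude 20.087 rad/s.

20.1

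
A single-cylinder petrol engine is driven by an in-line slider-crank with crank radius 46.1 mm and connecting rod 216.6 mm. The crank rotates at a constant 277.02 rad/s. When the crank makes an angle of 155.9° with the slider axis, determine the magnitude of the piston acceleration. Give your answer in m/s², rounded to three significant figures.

ω = 277 rad/s
x(θ) = r cosθ + √(L² − r² sin²θ); with ω constant, a = ω²·d²x/dθ².
d²x/dθ² = −r cosθ − r²(cos2θ)/√u − r⁴ sin²2θ/(4u^{3/2}),  u = L² − r² sin²θ = 0.0465612 m².
Substituting r = 0.0461 m, L = 0.2166 m, θ = 155.9°: d²x/dθ² = +0.035455 m.
a = ω²·d²x/dθ² = (277)²·(+0.035455) = +2720.8 m/s²;  |a| = 2720.8 m/s².

2720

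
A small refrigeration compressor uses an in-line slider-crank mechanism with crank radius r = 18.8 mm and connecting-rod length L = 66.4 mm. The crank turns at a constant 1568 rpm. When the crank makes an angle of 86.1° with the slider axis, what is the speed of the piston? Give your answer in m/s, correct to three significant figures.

3.14

ω = 2π·1568/60 = 164.2 rad/s
For an in-line slider-crank, x = r cosθ + √(L² − r² sin²θ), so v = −rω sinθ·[1 + r cosθ/√(L² − r² sin²θ)].
With r = 0.0188 m, L = 0.0664 m, θ = 86.1°: √(L² − r² sin²θ) = 0.063696 m.
v = −0.0188·164.2·0.99768·[1 + 0.0188·0.06802/0.063696] = -3.1416 m/s.
|v| = 3.1416 m/s.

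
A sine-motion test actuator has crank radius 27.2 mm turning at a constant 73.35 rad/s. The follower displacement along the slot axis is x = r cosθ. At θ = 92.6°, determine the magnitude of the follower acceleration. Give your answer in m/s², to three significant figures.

ω = 73.35 rad/s
x = r cosθ ⇒ ẍ = −rω² cosθ (ω constant).
|a| = rω²|cosθ| = 0.0272·(73.35)²·|cos 92.6°| = 6.6385 m/s².

6.64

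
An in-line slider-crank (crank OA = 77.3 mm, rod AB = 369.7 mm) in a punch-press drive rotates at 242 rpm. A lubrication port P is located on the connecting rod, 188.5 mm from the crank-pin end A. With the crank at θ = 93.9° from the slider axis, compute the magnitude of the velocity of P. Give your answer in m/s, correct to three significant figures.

ω = 25.34 rad/s.  Crank-pin speed |V_A| = rω = 1.959 m/s, perpendicular to OA.
Rod angle: sinφ = −(r/L) sinθ ⇒ φ = -12.041°; ω_rod = −rω cosθ/√(L²−r²sin²θ) = +0.3685 rad/s.
V_P = V_A + ω_rod × AP, with AP = 0.1885 m along the rod.
Components: V_Px = −rω sinθ − a·ω_rod·sinφ = -1.9399 m/s;  V_Py = rω cosθ + a·ω_rod·cosφ = -0.065304 m/s.
|V_P| = √(V_Px² + V_Py²) = 1.941 m/s.

1.94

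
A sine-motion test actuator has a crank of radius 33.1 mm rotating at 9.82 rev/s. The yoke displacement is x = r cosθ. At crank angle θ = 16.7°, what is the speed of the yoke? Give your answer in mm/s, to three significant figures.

587

ω = 61.7 rad/s (from 9.82 rev/s).
x = r cosθ ⇒ ẋ = −rω sinθ.
|v| = rω|sinθ| = 0.0331·61.7·|sin 16.7°| = 0.58688 m/s = 586.88 mm/s.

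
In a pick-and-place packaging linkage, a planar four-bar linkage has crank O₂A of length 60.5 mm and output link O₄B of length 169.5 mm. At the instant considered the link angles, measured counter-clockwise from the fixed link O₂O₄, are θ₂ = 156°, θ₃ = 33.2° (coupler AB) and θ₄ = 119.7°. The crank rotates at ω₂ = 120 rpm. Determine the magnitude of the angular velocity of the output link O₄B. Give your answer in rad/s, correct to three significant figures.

ω₂ = 12.57 rad/s (from 120 rpm).
Differentiating the loop-closure r₂e^{iθ₂}+r₃e^{iθ₃}=r₁+r₄e^{iθ₄} gives r₂ω₂e^{iθ₂}+r₃ω₃e^{iθ₃}=r₄ω₄e^{iθ₄}.
Eliminating the other unknown: ω₄ = r₂ω₂ sin(θ₂−θ₃) / [r₄ sin(θ₄−θ₃)].
Numerator sine = +0.84057; denominator sine = +0.99813.
Result = 0.0605·12.57·(+0.84057) / (0.1695·(+0.99813)) = +3.7773 rad/s; magnitude 3.7773 rad/s.

3.78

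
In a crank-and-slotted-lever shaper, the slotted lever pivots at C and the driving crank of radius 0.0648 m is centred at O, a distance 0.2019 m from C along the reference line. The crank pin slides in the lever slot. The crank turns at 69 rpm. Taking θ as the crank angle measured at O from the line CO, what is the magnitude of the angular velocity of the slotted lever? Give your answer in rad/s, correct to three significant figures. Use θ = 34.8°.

1.62

ω = 7.226 rad/s (from 69 rpm).
Crank pin A relative to C: A = (d + r cosθ, r sinθ); lever angle φ = atan2(r sinθ, d + r cosθ).
Differentiating tanφ: φ̇ = rω(d cosθ + r)/(d² + r² + 2dr cosθ).
d² + r² + 2dr cosθ = |CA|² = 0.066449 m²;  d cosθ + r = +0.23059 m.
|ω_lever| = |0.0648·7.226·+0.23059| / 0.066449 = 1.6248 rad/s.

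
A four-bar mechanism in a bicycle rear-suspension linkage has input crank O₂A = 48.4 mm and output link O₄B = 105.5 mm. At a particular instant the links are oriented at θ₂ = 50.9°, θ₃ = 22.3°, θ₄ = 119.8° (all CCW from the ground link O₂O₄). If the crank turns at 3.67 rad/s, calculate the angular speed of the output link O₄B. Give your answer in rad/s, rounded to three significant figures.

0.813

ω₂ = 3.67 rad/s
Differentiating the loop-closure r₂e^{iθ₂}+r₃e^{iθ₃}=r₁+r₄e^{iθ₄} gives r₂ω₂e^{iθ₂}+r₃ω₃e^{iθ₃}=r₄ω₄e^{iθ₄}.
Eliminating the other unknown: ω₄ = r₂ω₂ sin(θ₂−θ₃) / [r₄ sin(θ₄−θ₃)].
Numerator sine = +0.47869; denominator sine = +0.99144.
Result = 0.0484·3.67·(+0.47869) / (0.1055·(+0.99144)) = +0.81292 rad/s; magnitude 0.81292 rad/s.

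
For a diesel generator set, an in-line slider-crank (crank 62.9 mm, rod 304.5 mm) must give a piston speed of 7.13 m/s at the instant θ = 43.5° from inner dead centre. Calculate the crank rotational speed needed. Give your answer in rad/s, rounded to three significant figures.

For an in-line slider-crank, |v_piston| = rω|sinθ|·[1 + r cosθ/√(L² − r² sin²θ)].
With r = 0.0629 m, L = 0.3045 m, θ = 43.5°: the bracketed kinematic factor |dx/dθ| = 0.049852 m.
ω = v/|dx/dθ| = 7.13/0.049852 = 143.02 rad/s.

143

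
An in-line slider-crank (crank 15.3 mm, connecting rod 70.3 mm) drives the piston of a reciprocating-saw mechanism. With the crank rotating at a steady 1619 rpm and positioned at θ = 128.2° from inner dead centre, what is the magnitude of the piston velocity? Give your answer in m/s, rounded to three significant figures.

1.76

ω = 2π·1619/60 = 169.5 rad/s
For an in-line slider-crank, x = r cosθ + √(L² − r² sin²θ), so v = −rω sinθ·[1 + r cosθ/√(L² − r² sin²θ)].
With r = 0.0153 m, L = 0.0703 m, θ = 128.2°: √(L² − r² sin²θ) = 0.069264 m.
v = −0.0153·169.5·0.78586·[1 + 0.0153·-0.61841/0.069264] = -1.76 m/s.
|v| = 1.76 m/s.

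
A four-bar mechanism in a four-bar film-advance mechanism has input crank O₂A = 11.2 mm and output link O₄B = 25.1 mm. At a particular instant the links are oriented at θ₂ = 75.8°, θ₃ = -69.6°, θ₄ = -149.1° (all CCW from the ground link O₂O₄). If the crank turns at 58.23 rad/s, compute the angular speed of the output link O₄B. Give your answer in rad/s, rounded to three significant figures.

ω₂ = 58.23 rad/s
Differentiating the loop-closure r₂e^{iθ₂}+r₃e^{iθ₃}=r₁+r₄e^{iθ₄} gives r₂ω₂e^{iθ₂}+r₃ω₃e^{iθ₃}=r₄ω₄e^{iθ₄}.
Eliminating the other unknown: ω₄ = r₂ω₂ sin(θ₂−θ₃) / [r₄ sin(θ₄−θ₃)].
Numerator sine = +0.56784; denominator sine = -0.98325.
Result = 0.0112·58.23·(+0.56784) / (0.0251·(-0.98325)) = -15.006 rad/s; magnitude 15.006 rad/s.

15.0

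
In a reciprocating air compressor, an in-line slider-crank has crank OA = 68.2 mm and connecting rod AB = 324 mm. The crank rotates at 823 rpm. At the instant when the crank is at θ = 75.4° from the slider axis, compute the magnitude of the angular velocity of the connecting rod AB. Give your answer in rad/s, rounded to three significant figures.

4.67

ω = 86.18 rad/s (converted from 823 rpm).
The rod makes angle φ with the slider axis where L sinφ = r sinθ; differentiating, L cosφ·φ̇ = r ω cosθ.
L cosφ = √(L² − r² sin²θ) = 0.31721 m.
|ω_rod| = r ω |cosθ| / √(L² − r² sin²θ) = 0.0682·86.18·0.25207/0.31721 = 4.6708 rad/s.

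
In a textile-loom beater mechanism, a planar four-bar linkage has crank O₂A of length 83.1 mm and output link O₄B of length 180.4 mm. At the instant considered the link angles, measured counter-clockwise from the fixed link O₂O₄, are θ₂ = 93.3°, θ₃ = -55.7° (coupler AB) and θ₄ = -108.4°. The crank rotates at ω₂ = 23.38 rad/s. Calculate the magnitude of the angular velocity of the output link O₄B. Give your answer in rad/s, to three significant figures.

6.97

ω₂ = 23.38 rad/s
Differentiating the loop-closure r₂e^{iθ₂}+r₃e^{iθ₃}=r₁+r₄e^{iθ₄} gives r₂ω₂e^{iθ₂}+r₃ω₃e^{iθ₃}=r₄ω₄e^{iθ₄}.
Eliminating the other unknown: ω₄ = r₂ω₂ sin(θ₂−θ₃) / [r₄ sin(θ₄−θ₃)].
Numerator sine = +0.51504; denominator sine = -0.79547.
Result = 0.0831·23.38·(+0.51504) / (0.1804·(-0.79547)) = -6.973 rad/s; magnitude 6.973 rad/s.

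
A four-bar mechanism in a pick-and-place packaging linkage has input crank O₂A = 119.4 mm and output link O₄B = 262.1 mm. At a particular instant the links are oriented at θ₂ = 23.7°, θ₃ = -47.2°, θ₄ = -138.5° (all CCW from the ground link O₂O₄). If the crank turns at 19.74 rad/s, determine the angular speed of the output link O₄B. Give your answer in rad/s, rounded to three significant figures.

ω₂ = 19.74 rad/s
Differentiating the loop-closure r₂e^{iθ₂}+r₃e^{iθ₃}=r₁+r₄e^{iθ₄} gives r₂ω₂e^{iθ₂}+r₃ω₃e^{iθ₃}=r₄ω₄e^{iθ₄}.
Eliminating the other unknown: ω₄ = r₂ω₂ sin(θ₂−θ₃) / [r₄ sin(θ₄−θ₃)].
Numerator sine = +0.94495; denominator sine = -0.99974.
Result = 0.1194·19.74·(+0.94495) / (0.2621·(-0.99974)) = -8.4997 rad/s; magnitude 8.4997 rad/s.

8.50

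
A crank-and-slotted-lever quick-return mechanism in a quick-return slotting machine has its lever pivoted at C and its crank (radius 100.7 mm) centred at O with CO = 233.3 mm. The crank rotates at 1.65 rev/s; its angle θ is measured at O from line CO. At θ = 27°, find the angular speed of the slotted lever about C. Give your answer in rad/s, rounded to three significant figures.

3.03

ω = 10.37 rad/s (from 1.65 rev/s).
Crank pin A relative to C: A = (d + r cosθ, r sinθ); lever angle φ = atan2(r sinθ, d + r cosθ).
Differentiating tanφ: φ̇ = rω(d cosθ + r)/(d² + r² + 2dr cosθ).
d² + r² + 2dr cosθ = |CA|² = 0.106435 m²;  d cosθ + r = +0.30857 m.
|ω_lever| = |0.1007·10.37·+0.30857| / 0.106435 = 3.0267 rad/s.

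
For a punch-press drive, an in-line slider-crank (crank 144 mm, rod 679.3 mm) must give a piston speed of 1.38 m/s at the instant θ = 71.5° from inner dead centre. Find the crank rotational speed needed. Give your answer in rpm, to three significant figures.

For an in-line slider-crank, |v_piston| = rω|sinθ|·[1 + r cosθ/√(L² − r² sin²θ)].
With r = 0.144 m, L = 0.6793 m, θ = 71.5°: the bracketed kinematic factor |dx/dθ| = 0.14594 m.
ω = v/|dx/dθ| = 1.38/0.14594 = 9.4562 rad/s.
N = 60ω/(2π) = 90.3 rpm.

90.3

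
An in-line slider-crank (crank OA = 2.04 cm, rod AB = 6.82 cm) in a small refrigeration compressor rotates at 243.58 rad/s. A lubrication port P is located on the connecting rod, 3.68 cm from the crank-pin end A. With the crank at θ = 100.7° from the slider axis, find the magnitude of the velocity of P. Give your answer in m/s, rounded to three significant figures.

4.75

ω = 243.6 rad/s.  Crank-pin speed |V_A| = rω = 4.969 m/s, perpendicular to OA.
Rod angle: sinφ = −(r/L) sinθ ⇒ φ = -17.093°; ω_rod = −rω cosθ/√(L²−r²sin²θ) = +14.153 rad/s.
V_P = V_A + ω_rod × AP, with AP = 0.0368 m along the rod.
Components: V_Px = −rω sinθ − a·ω_rod·sinφ = -4.7296 m/s;  V_Py = rω cosθ + a·ω_rod·cosφ = -0.42477 m/s.
|V_P| = √(V_Px² + V_Py²) = 4.7486 m/s.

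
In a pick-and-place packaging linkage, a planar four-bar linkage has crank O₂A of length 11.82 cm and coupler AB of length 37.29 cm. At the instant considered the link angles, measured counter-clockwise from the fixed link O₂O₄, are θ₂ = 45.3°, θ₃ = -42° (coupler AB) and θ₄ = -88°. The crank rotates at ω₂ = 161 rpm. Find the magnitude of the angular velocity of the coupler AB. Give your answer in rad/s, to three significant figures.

5.41

ω₂ = 16.86 rad/s (from 161 rpm).
Differentiating the loop-closure r₂e^{iθ₂}+r₃e^{iθ₃}=r₁+r₄e^{iθ₄} gives r₂ω₂e^{iθ₂}+r₃ω₃e^{iθ₃}=r₄ω₄e^{iθ₄}.
Eliminating the other unknown: ω₃ = r₂ω₂ sin(θ₄−θ₂) / [r₃ sin(θ₃−θ₄)].
Numerator sine = -0.72777; denominator sine = +0.71934.
Result = 0.1182·16.86·(-0.72777) / (0.3729·(+0.71934)) = -5.4068 rad/s; magnitude 5.4068 rad/s.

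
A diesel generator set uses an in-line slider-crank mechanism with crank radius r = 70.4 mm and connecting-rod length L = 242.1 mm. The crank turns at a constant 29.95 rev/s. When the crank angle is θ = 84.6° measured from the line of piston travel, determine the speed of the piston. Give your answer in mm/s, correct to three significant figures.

13600

ω = 2π·29.9 = 188.2 rad/s
For an in-line slider-crank, x = r cosθ + √(L² − r² sin²θ), so v = −rω sinθ·[1 + r cosθ/√(L² − r² sin²θ)].
With r = 0.0704 m, L = 0.2421 m, θ = 84.6°: √(L² − r² sin²θ) = 0.23173 m.
v = −0.0704·188.2·0.99556·[1 + 0.0704·0.09411/0.23173] = -13.566 m/s.
|v| = 13.566 m/s = 13566 mm/s.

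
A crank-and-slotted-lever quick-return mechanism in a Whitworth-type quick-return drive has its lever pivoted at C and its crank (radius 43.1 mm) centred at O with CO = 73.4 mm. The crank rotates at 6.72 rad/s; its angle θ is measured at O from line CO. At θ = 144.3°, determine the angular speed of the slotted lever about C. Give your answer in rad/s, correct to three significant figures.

2.27

ω = 6.72 rad/s
Crank pin A relative to C: A = (d + r cosθ, r sinθ); lever angle φ = atan2(r sinθ, d + r cosθ).
Differentiating tanφ: φ̇ = rω(d cosθ + r)/(d² + r² + 2dr cosθ).
d² + r² + 2dr cosθ = |CA|² = 0.00210705 m²;  d cosθ + r = -0.016507 m.
|ω_lever| = |0.0431·6.72·-0.016507| / 0.00210705 = 2.269 rad/s.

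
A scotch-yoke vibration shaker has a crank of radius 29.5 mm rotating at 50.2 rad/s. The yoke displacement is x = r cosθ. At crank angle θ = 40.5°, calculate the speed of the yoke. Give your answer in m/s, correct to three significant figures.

0.962

ω = 50.2 rad/s
x = r cosθ ⇒ ẋ = −rω sinθ.
|v| = rω|sinθ| = 0.0295·50.2·|sin 40.5°| = 0.96177 m/s.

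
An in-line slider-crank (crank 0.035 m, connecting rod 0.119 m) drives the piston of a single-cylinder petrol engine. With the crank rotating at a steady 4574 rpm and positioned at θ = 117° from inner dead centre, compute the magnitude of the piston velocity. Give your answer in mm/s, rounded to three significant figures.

ω = 2π·4574/60 = 479 rad/s
For an in-line slider-crank, x = r cosθ + √(L² − r² sin²θ), so v = −rω sinθ·[1 + r cosθ/√(L² − r² sin²θ)].
With r = 0.035 m, L = 0.119 m, θ = 117°: √(L² − r² sin²θ) = 0.11484 m.
v = −0.035·479·0.89101·[1 + 0.035·-0.45399/0.11484] = -12.871 m/s.
|v| = 12.871 m/s = 12871 mm/s.

12900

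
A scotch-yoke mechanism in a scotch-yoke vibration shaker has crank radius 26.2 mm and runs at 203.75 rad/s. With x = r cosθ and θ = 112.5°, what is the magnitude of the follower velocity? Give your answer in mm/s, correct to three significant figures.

ω = 203.8 rad/s
x = r cosθ ⇒ ẋ = −rω sinθ.
|v| = rω|sinθ| = 0.0262·203.8·|sin 112.5°| = 4.9319 m/s = 4931.9 mm/s.

4930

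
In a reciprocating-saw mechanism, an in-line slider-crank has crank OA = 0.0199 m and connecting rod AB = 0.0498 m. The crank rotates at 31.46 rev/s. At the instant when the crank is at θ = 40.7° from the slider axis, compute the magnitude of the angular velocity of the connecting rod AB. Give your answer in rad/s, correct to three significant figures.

62.0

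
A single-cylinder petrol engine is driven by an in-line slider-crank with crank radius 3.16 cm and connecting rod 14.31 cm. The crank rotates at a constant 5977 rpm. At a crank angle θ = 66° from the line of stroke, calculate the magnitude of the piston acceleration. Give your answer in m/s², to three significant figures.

ω = 2π·5977/60 = 625.9 rad/s
x(θ) = r cosθ + √(L² − r² sin²θ); with ω constant, a = ω²·d²x/dθ².
d²x/dθ² = −r cosθ − r²(cos2θ)/√u − r⁴ sin²2θ/(4u^{3/2}),  u = L² − r² sin²θ = 0.0196442 m².
Substituting r = 0.0316 m, L = 0.1431 m, θ = 66°: d²x/dθ² = -0.0081356 m.
a = ω²·d²x/dθ² = (625.9)²·(-0.0081356) = -3187.2 m/s²;  |a| = 3187.2 m/s².

3190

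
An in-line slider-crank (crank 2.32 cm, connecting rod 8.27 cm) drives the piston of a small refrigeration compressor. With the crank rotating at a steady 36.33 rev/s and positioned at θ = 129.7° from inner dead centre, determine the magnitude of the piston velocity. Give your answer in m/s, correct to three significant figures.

ω = 2π·36.3 = 228.3 rad/s
For an in-line slider-crank, x = r cosθ + √(L² − r² sin²θ), so v = −rω sinθ·[1 + r cosθ/√(L² − r² sin²θ)].
With r = 0.0232 m, L = 0.0827 m, θ = 129.7°: √(L² − r² sin²θ) = 0.080751 m.
v = −0.0232·228.3·0.76940·[1 + 0.0232·-0.63877/0.080751] = -3.3268 m/s.
|v| = 3.3268 m/s.

3.33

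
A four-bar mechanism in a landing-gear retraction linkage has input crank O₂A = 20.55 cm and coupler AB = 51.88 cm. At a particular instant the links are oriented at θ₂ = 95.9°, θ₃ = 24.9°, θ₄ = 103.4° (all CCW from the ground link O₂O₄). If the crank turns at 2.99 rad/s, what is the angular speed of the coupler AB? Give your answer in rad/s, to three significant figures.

ω₂ = 2.99 rad/s
Differentiating the loop-closure r₂e^{iθ₂}+r₃e^{iθ₃}=r₁+r₄e^{iθ₄} gives r₂ω₂e^{iθ₂}+r₃ω₃e^{iθ₃}=r₄ω₄e^{iθ₄}.
Eliminating the other unknown: ω₃ = r₂ω₂ sin(θ₄−θ₂) / [r₃ sin(θ₃−θ₄)].
Numerator sine = +0.13053; denominator sine = -0.97992.
Result = 0.2055·2.99·(+0.13053) / (0.5188·(-0.97992)) = -0.15776 rad/s; magnitude 0.15776 rad/s.

0.158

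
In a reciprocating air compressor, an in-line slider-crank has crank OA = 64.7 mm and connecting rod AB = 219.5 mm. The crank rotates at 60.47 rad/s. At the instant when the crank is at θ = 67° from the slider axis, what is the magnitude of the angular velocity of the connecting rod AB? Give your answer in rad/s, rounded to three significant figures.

ω = 60.47 rad/s
The rod makes angle φ with the slider axis where L sinφ = r sinθ; differentiating, L cosφ·φ̇ = r ω cosθ.
L cosφ = √(L² − r² sin²θ) = 0.21127 m.
|ω_rod| = r ω |cosθ| / √(L² − r² sin²θ) = 0.0647·60.47·0.39073/0.21127 = 7.2359 rad/s.

7.24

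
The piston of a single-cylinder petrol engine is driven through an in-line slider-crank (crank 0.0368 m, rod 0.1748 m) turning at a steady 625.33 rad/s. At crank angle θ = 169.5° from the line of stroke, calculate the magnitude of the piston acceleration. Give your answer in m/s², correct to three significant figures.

ω = 625.3 rad/s
x(θ) = r cosθ + √(L² − r² sin²θ); with ω constant, a = ω²·d²x/dθ².
d²x/dθ² = −r cosθ − r²(cos2θ)/√u − r⁴ sin²2θ/(4u^{3/2}),  u = L² − r² sin²θ = 0.0305101 m².
Substituting r = 0.0368 m, L = 0.1748 m, θ = 169.5°: d²x/dθ² = +0.028935 m.
a = ω²·d²x/dθ² = (625.3)²·(+0.028935) = +11315 m/s²;  |a| = 11315 m/s².

11300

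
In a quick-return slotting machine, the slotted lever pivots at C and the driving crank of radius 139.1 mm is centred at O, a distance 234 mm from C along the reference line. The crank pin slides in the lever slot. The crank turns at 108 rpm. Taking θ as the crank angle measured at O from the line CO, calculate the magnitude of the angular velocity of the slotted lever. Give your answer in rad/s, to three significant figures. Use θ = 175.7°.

16.1

ω = 11.31 rad/s (from 108 rpm).
Crank pin A relative to C: A = (d + r cosθ, r sinθ); lever angle φ = atan2(r sinθ, d + r cosθ).
Differentiating tanφ: φ̇ = rω(d cosθ + r)/(d² + r² + 2dr cosθ).
d² + r² + 2dr cosθ = |CA|² = 0.00918925 m²;  d cosθ + r = -0.094241 m.
|ω_lever| = |0.1391·11.31·-0.094241| / 0.00918925 = 16.134 rad/s.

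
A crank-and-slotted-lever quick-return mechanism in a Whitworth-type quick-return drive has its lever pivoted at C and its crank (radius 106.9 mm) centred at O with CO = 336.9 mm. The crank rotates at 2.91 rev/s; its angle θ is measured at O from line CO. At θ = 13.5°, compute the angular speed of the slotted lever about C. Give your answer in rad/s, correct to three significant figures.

ω = 18.28 rad/s (from 2.91 rev/s).
Crank pin A relative to C: A = (d + r cosθ, r sinθ); lever angle φ = atan2(r sinθ, d + r cosθ).
Differentiating tanφ: φ̇ = rω(d cosθ + r)/(d² + r² + 2dr cosθ).
d² + r² + 2dr cosθ = |CA|² = 0.194968 m²;  d cosθ + r = +0.43449 m.
|ω_lever| = |0.1069·18.28·+0.43449| / 0.194968 = 4.3558 rad/s.

4.36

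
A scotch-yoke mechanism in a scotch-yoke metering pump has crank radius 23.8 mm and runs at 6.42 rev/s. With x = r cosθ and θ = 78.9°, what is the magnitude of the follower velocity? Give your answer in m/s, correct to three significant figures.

ω = 40.34 rad/s (from 6.42 rev/s).
x = r cosθ ⇒ ẋ = −rω sinθ.
|v| = rω|sinθ| = 0.0238·40.34·|sin 78.9°| = 0.94209 m/s.

0.942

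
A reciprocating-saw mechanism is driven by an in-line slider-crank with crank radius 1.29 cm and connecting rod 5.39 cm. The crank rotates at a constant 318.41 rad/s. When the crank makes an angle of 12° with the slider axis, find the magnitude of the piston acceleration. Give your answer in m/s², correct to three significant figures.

ω = 318.4 rad/s
x(θ) = r cosθ + √(L² − r² sin²θ); with ω constant, a = ω²·d²x/dθ².
d²x/dθ² = −r cosθ − r²(cos2θ)/√u − r⁴ sin²2θ/(4u^{3/2}),  u = L² − r² sin²θ = 0.00289802 m².
Substituting r = 0.0129 m, L = 0.0539 m, θ = 12°: d²x/dθ² = -0.015449 m.
a = ω²·d²x/dθ² = (318.4)²·(-0.015449) = -1566.3 m/s²;  |a| = 1566.3 m/s².

1570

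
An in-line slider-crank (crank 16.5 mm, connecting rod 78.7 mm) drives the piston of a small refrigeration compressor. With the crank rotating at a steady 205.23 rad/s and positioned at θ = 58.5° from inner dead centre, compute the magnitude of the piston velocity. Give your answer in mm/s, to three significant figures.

3210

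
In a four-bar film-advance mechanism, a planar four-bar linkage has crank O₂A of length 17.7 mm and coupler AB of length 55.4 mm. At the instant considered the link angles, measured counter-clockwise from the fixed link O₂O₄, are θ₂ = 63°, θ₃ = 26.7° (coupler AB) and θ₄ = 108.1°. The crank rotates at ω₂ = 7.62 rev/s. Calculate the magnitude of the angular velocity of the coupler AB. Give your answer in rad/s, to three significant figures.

11.0

ω₂ = 47.88 rad/s (from 7.62 rev/s).
Differentiating the loop-closure r₂e^{iθ₂}+r₃e^{iθ₃}=r₁+r₄e^{iθ₄} gives r₂ω₂e^{iθ₂}+r₃ω₃e^{iθ₃}=r₄ω₄e^{iθ₄}.
Eliminating the other unknown: ω₃ = r₂ω₂ sin(θ₄−θ₂) / [r₃ sin(θ₃−θ₄)].
Numerator sine = +0.70834; denominator sine = -0.98876.
Result = 0.0177·47.88·(+0.70834) / (0.0554·(-0.98876)) = -10.958 rad/s; magnitude 10.958 rad/s.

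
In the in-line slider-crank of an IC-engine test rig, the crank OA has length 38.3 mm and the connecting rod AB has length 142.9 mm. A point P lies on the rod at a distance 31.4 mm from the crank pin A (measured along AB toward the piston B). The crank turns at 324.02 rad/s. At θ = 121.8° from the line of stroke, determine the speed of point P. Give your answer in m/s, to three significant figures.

11.4

ω = 324 rad/s.  Crank-pin speed |V_A| = rω = 12.41 m/s, perpendicular to OA.
Rod angle: sinφ = −(r/L) sinθ ⇒ φ = -13.167°; ω_rod = −rω cosθ/√(L²−r²sin²θ) = +46.998 rad/s.
V_P = V_A + ω_rod × AP, with AP = 0.0314 m along the rod.
Components: V_Px = −rω sinθ − a·ω_rod·sinφ = -10.211 m/s;  V_Py = rω cosθ + a·ω_rod·cosφ = -5.1026 m/s.
|V_P| = √(V_Px² + V_Py²) = 11.415 m/s.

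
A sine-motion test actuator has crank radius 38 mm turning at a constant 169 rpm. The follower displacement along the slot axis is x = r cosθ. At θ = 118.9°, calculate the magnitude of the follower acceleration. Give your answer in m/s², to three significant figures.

ω = 17.7 rad/s (from 169 rpm).
x = r cosθ ⇒ ẍ = −rω² cosθ (ω constant).
|a| = rω²|cosθ| = 0.038·(17.7)²·|cos 118.9°| = 5.752 m/s².

5.75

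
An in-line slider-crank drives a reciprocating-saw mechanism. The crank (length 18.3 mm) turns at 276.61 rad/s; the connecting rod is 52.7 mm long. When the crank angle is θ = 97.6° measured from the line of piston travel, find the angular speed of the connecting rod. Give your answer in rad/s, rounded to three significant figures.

13.5

ω = 276.6 rad/s
The rod makes angle φ with the slider axis where L sinφ = r sinθ; differentiating, L cosφ·φ̇ = r ω cosθ.
L cosφ = √(L² − r² sin²θ) = 0.04948 m.
|ω_rod| = r ω |cosθ| / √(L² − r² sin²θ) = 0.0183·276.6·0.13226/0.04948 = 13.53 rad/s.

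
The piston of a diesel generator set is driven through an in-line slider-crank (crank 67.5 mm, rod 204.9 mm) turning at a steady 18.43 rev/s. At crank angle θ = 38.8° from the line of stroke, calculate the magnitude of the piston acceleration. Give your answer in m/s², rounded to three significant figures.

779

ω = 2π·18.4 = 115.8 rad/s
x(θ) = r cosθ + √(L² − r² sin²θ); with ω constant, a = ω²·d²x/dθ².
d²x/dθ² = −r cosθ − r²(cos2θ)/√u − r⁴ sin²2θ/(4u^{3/2}),  u = L² − r² sin²θ = 0.0401951 m².
Substituting r = 0.0675 m, L = 0.2049 m, θ = 38.8°: d²x/dθ² = -0.0581 m.
a = ω²·d²x/dθ² = (115.8)²·(-0.0581) = -779.08 m/s²;  |a| = 779.08 m/s².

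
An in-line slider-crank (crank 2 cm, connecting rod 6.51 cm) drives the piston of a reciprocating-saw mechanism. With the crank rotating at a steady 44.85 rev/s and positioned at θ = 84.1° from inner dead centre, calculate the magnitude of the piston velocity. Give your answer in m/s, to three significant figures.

ω = 2π·44.9 = 281.8 rad/s
For an in-line slider-crank, x = r cosθ + √(L² − r² sin²θ), so v = −rω sinθ·[1 + r cosθ/√(L² − r² sin²θ)].
With r = 0.02 m, L = 0.0651 m, θ = 84.1°: √(L² − r² sin²θ) = 0.061986 m.
v = −0.02·281.8·0.99470·[1 + 0.02·0.10279/0.061986] = -5.7921 m/s.
|v| = 5.7921 m/s.

5.79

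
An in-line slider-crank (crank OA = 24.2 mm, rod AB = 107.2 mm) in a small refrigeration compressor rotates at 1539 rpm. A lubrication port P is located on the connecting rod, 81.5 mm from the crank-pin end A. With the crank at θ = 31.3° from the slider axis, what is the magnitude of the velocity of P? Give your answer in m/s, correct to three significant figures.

2.46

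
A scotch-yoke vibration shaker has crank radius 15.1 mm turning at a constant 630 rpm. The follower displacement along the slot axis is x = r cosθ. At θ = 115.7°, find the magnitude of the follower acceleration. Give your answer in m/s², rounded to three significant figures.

28.5

ω = 65.97 rad/s (from 630 rpm).
x = r cosθ ⇒ ẍ = −rω² cosθ (ω constant).
|a| = rω²|cosθ| = 0.0151·(65.97)²·|cos 115.7°| = 28.501 m/s².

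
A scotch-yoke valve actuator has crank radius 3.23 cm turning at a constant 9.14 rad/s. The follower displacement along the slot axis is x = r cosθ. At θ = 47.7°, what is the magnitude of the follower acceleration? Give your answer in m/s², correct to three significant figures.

1.82

ω = 9.14 rad/s
x = r cosθ ⇒ ẍ = −rω² cosθ (ω constant).
|a| = rω²|cosθ| = 0.0323·(9.14)²·|cos 47.7°| = 1.816 m/s².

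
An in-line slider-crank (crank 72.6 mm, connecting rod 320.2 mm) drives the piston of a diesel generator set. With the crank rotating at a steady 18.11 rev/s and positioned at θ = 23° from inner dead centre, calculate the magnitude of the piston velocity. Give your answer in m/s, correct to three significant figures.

3.90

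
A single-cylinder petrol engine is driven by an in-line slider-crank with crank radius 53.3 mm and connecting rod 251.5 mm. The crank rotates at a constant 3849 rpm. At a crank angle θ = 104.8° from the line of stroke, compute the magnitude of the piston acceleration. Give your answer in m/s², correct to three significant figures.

3840

ω = 2π·3849/60 = 403.1 rad/s
x(θ) = r cosθ + √(L² − r² sin²θ); with ω constant, a = ω²·d²x/dθ².
d²x/dθ² = −r cosθ − r²(cos2θ)/√u − r⁴ sin²2θ/(4u^{3/2}),  u = L² − r² sin²θ = 0.0605967 m².
Substituting r = 0.0533 m, L = 0.2515 m, θ = 104.8°: d²x/dθ² = +0.023617 m.
a = ω²·d²x/dθ² = (403.1)²·(+0.023617) = +3836.8 m/s²;  |a| = 3836.8 m/s².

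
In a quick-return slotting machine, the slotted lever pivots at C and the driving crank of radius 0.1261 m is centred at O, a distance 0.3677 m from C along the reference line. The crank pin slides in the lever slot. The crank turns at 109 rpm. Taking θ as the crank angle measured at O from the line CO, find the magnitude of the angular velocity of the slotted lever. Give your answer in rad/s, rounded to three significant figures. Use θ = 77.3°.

1.74

ω = 11.41 rad/s (from 109 rpm).
Crank pin A relative to C: A = (d + r cosθ, r sinθ); lever angle φ = atan2(r sinθ, d + r cosθ).
Differentiating tanφ: φ̇ = rω(d cosθ + r)/(d² + r² + 2dr cosθ).
d² + r² + 2dr cosθ = |CA|² = 0.171492 m²;  d cosθ + r = +0.20694 m.
|ω_lever| = |0.1261·11.41·+0.20694| / 0.171492 = 1.7369 rad/s.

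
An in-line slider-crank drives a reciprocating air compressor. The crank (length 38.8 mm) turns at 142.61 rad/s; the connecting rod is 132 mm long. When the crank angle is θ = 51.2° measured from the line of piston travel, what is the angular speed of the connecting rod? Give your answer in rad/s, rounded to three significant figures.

27.0

ω = 142.6 rad/s
The rod makes angle φ with the slider axis where L sinφ = r sinθ; differentiating, L cosφ·φ̇ = r ω cosθ.
L cosφ = √(L² − r² sin²θ) = 0.12849 m.
|ω_rod| = r ω |cosθ| / √(L² − r² sin²θ) = 0.0388·142.6·0.62660/0.12849 = 26.984 rad/s.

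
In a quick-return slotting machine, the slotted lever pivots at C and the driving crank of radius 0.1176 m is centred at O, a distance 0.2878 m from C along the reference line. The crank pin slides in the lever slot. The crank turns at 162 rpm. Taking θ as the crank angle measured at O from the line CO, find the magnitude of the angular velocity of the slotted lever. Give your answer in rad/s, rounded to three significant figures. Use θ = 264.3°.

ω = 16.96 rad/s (from 162 rpm).
Crank pin A relative to C: A = (d + r cosθ, r sinθ); lever angle φ = atan2(r sinθ, d + r cosθ).
Differentiating tanφ: φ̇ = rω(d cosθ + r)/(d² + r² + 2dr cosθ).
d² + r² + 2dr cosθ = |CA|² = 0.0899356 m²;  d cosθ + r = +0.089016 m.
|ω_lever| = |0.1176·16.96·+0.089016| / 0.0899356 = 1.9746 rad/s.

1.97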